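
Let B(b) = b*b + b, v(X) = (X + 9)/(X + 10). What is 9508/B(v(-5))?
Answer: 59425/9 ≈ 6602.8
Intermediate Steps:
v(X) = (9 + X)/(10 + X)
B(b) = b + b² (B(b) = b² + b = b + b²)
9508/B(v(-5)) = 9508/((((9 - 5)/(10 - 5))*(1 + (9 - 5)/(10 - 5)))) = 9508/(((4/5)*(1 + 4/5))) = 9508/((((⅕)*4)*(1 + (⅕)*4))) = 9508/((4*(1 + ⅘)/5)) = 9508/(((⅘)*(9/5))) = 9508/(36/25) = 9508*(25/36) = 59425/9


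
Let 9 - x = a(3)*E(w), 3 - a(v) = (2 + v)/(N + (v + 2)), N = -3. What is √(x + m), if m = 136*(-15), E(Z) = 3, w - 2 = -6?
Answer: I*√8130/2 ≈ 45.083*I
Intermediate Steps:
w = -4 (w = 2 - 6 = -4)
a(v) = 3 - (2 + v)/(-1 + v) (a(v) = 3 - (2 + v)/(-3 + (v + 2)) = 3 - (2 + v)/(-3 + (2 + v)) = 3 - (2 + v)/(-1 + v))
x = 15/2 (x = 9 - (-5 + 2*3)/(-1 + 3)*3 = 9 - (-5 + 6)/2*3 = 9 - (½)*1*3 = 9 - 3/2 = 15/2 ≈ 7.5000)
m = -2040
√(x + m) = √(15/2 - 2040) = √(-4065/2) = I*√8130/2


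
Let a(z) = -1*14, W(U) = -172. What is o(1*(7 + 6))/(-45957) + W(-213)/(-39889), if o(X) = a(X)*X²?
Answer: 102281978/1833178773 ≈ 0.055795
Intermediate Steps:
a(z) = -14
o(X) = -14*X²
o(1*(7 + 6))/(-45957) + W(-213)/(-39889) = -14*(7 + 6)²/(-45957) - 172/(-39889) = -14*(1*13)²*(-1/45957) - 172*(-1/39889) = -14*13²*(-1/45957) + 172/39889 = -14*169*(-1/45957) + 172/39889 = -2366*(-1/45957) + 172/39889 = 2366/45957 + 172/39889 = 102281978/1833178773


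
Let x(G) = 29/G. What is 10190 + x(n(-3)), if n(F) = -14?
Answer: 142631/14 ≈ 10188.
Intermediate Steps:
10190 + x(n(-3)) = 10190 + 29/(-14) = 10190 + 29*(-1/14) = 10190 - 29/14 = 142631/14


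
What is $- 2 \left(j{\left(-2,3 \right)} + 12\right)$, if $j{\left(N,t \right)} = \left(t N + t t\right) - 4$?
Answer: $-22$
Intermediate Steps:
$j{\left(N,t \right)} = -4 + t^{2} + N t$ ($j{\left(N,t \right)} = \left(N t + t^{2}\right) - 4 = \left(t^{2} + N t\right) - 4 = -4 + t^{2} + N t$)
$- 2 \left(j{\left(-2,3 \right)} + 12\right) = - 2 \left(\left(-4 + 3^{2} - 6\right) + 12\right) = - 2 \left(\left(-4 + 9 - 6\right) + 12\right) = - 2 \left(-1 + 12\right) = \left(-2\right) 11 = -22$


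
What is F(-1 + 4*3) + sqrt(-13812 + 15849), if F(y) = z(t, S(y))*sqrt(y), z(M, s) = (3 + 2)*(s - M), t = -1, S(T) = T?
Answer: sqrt(2037) + 60*sqrt(11) ≈ 244.13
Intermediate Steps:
z(M, s) = -5*M + 5*s (z(M, s) = 5*(s - M) = -5*M + 5*s)
F(y) = sqrt(y)*(5 + 5*y) (F(y) = (-5*(-1) + 5*y)*sqrt(y) = (5 + 5*y)*sqrt(y) = sqrt(y)*(5 + 5*y))
F(-1 + 4*3) + sqrt(-13812 + 15849) = 5*sqrt(-1 + 4*3)*(1 + (-1 + 4*3)) + sqrt(-13812 + 15849) = 5*sqrt(-1 + 12)*(1 + (-1 + 12)) + sqrt(2037) = 5*sqrt(11)*(1 + 11) + sqrt(2037) = 5*sqrt(11)*12 + sqrt(2037) = 60*sqrt(11) + sqrt(2037) = sqrt(2037) + 60*sqrt(11)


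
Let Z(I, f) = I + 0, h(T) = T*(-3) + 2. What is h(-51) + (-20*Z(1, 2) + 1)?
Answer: 136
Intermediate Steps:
h(T) = 2 - 3*T (h(T) = -3*T + 2 = 2 - 3*T)
Z(I, f) = I
h(-51) + (-20*Z(1, 2) + 1) = (2 - 3*(-51)) + (-20*1 + 1) = (2 + 153) + (-20 + 1) = 155 - 19 = 136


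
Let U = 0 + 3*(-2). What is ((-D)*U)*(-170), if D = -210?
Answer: 214200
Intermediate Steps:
U = -6 (U = 0 - 6 = -6)
((-D)*U)*(-170) = (-1*(-210)*(-6))*(-170) = (210*(-6))*(-170) = -1260*(-170) = 214200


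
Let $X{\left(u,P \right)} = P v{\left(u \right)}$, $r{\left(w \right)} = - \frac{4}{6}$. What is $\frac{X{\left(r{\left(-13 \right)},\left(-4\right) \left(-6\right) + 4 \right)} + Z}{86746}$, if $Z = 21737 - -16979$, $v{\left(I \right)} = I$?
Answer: $\frac{58046}{130119} \approx 0.4461$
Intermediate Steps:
$r{\left(w \right)} = - \frac{2}{3}$ ($r{\left(w \right)} = \left(-4\right) \frac{1}{6} = - \frac{2}{3}$)
$Z = 38716$ ($Z = 21737 + 16979 = 38716$)
$X{\left(u,P \right)} = P u$
$\frac{X{\left(r{\left(-13 \right)},\left(-4\right) \left(-6\right) + 4 \right)} + Z}{86746} = \frac{\left(\left(-4\right) \left(-6\right) + 4\right) \left(- \frac{2}{3}\right) + 38716}{86746} = \left(\left(24 + 4\right) \left(- \frac{2}{3}\right) + 38716\right) \frac{1}{86746} = \left(28 \left(- \frac{2}{3}\right) + 38716\right) \frac{1}{86746} = \left(- \frac{56}{3} + 38716\right) \frac{1}{86746} = \frac{116092}{3} \cdot \frac{1}{86746} = \frac{58046}{130119}$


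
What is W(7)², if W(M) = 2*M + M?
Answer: 441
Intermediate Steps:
W(M) = 3*M
W(7)² = (3*7)² = 21² = 441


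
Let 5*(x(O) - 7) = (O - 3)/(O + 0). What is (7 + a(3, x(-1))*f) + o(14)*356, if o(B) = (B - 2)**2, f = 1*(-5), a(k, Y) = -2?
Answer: 51281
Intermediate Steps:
x(O) = 7 + (-3 + O)/(5*O) (x(O) = 7 + ((O - 3)/(O + 0))/5 = 7 + ((-3 + O)/O)/5 = 7 + (-3 + O)/(5*O))
f = -5
o(B) = (-2 + B)**2
(7 + a(3, x(-1))*f) + o(14)*356 = (7 - 2*(-5)) + (-2 + 14)**2*356 = (7 + 10) + 12**2*356 = 17 + 144*356 = 17 + 51264 = 51281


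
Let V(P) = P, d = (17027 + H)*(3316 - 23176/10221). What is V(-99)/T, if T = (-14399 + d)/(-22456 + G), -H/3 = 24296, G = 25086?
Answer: 241931070/172012749949 ≈ 0.0014065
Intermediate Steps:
H = -72888 (H = -3*24296 = -72888)
d = -1891993077260/10221 (d = (17027 - 72888)*(3316 - 23176/10221) = -55861*(3316 - 23176*1/10221) = -55861*(3316 - 23176/10221) = -55861*33869660/10221 = -1891993077260/10221 ≈ -1.8511e+8)
T = -1892140249439/26881230 (T = (-14399 - 1891993077260/10221)/(-22456 + 25086) = -1892140249439/10221/2630 = -1892140249439/10221*1/2630 = -1892140249439/26881230 ≈ -70389.)
V(-99)/T = -99/(-1892140249439/26881230) = -99*(-26881230/1892140249439) = 241931070/172012749949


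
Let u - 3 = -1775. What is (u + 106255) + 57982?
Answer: 162465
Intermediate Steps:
u = -1772 (u = 3 - 1775 = -1772)
(u + 106255) + 57982 = (-1772 + 106255) + 57982 = 104483 + 57982 = 162465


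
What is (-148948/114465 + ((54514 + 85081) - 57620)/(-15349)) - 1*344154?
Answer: -604663845697117/1756923285 ≈ -3.4416e+5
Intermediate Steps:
(-148948/114465 + ((54514 + 85081) - 57620)/(-15349)) - 1*344154 = (-148948*1/114465 + (139595 - 57620)*(-1/15349)) - 344154 = (-148948/114465 + 81975*(-1/15349)) - 344154 = (-148948/114465 - 81975/15349) - 344154 = -11669471227/1756923285 - 344154 = -604663845697117/1756923285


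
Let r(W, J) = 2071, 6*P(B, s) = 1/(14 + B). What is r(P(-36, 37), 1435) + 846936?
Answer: 849007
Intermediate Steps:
P(B, s) = 1/(6*(14 + B))
r(P(-36, 37), 1435) + 846936 = 2071 + 846936 = 849007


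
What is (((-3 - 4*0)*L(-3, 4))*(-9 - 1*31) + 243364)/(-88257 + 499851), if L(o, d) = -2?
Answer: 121562/205797 ≈ 0.59069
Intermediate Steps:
(((-3 - 4*0)*L(-3, 4))*(-9 - 1*31) + 243364)/(-88257 + 499851) = (((-3 - 4*0)*(-2))*(-9 - 1*31) + 243364)/(-88257 + 499851) = (((-3 + 0)*(-2))*(-9 - 31) + 243364)/411594 = (-3*(-2)*(-40) + 243364)*(1/411594) = (6*(-40) + 243364)*(1/411594) = (-240 + 243364)*(1/411594) = 243124*(1/411594) = 121562/205797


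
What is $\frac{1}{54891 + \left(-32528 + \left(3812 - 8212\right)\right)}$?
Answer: $\frac{1}{17963} \approx 5.567 \cdot 10^{-5}$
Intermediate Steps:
$\frac{1}{54891 + \left(-32528 + \left(3812 - 8212\right)\right)} = \frac{1}{54891 - 36928} = \frac{1}{17963}$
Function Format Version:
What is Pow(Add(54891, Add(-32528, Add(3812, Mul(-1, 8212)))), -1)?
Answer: Rational(1, 17963) ≈ 5.5670e-5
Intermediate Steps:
Pow(Add(54891, Add(-32528, Add(3812, Mul(-1, 8212)))), -1) = Pow(Add(54891, Add(-32528, Add(3812, -8212))), -1) = Pow(Add(54891, Add(-32528, -4400)), -1) = Pow(Add(54891, -36928), -1) = Pow(17963, -1) = Rational(1, 17963)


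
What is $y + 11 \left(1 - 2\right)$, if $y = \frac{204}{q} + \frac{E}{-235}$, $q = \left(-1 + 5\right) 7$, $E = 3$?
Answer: $- \frac{6131}{1645} \approx -3.7271$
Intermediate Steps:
$q = 28$ ($q = 4 \cdot 7 = 28$)
$y = \frac{11964}{1645}$ ($y = \frac{204}{28} + \frac{3}{-235} = 204 \cdot \frac{1}{28} + 3 \left(- \frac{1}{235}\right) = \frac{51}{7} - \frac{3}{235} = \frac{11964}{1645} \approx 7.2729$)
$y + 11 \left(1 - 2\right) = \frac{11964}{1645} + 11 \left(1 - 2\right) = \frac{11964}{1645} + 11 \left(-1\right) = \frac{11964}{1645} - 11 = - \frac{6131}{1645}$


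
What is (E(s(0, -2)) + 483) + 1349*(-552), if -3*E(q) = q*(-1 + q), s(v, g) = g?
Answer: -744167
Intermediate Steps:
E(q) = -q*(-1 + q)/3
(E(s(0, -2)) + 483) + 1349*(-552) = ((⅓)*(-2)*(1 - 1*(-2)) + 483) + 1349*(-552) = ((⅓)*(-2)*(1 + 2) + 483) - 744648 = ((⅓)*(-2)*3 + 483) - 744648 = (-2 + 483) - 744648 = 481 - 744648 = -744167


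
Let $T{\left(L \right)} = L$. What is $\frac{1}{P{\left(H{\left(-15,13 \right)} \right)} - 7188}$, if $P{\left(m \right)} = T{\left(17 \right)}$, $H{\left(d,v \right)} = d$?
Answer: $- \frac{1}{7171} \approx -0.00013945$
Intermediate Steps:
$P{\left(m \right)} = 17$
$\frac{1}{P{\left(H{\left(-15,13 \right)} \right)} - 7188} = \frac{1}{17 - 7188} = \frac{1}{-7171} = - \frac{1}{7171}$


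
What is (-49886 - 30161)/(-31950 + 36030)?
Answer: -80047/4080 ≈ -19.619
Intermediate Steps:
(-49886 - 30161)/(-31950 + 36030) = -80047/4080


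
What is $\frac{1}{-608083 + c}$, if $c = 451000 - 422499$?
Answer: $- \frac{1}{579582} \approx -1.7254 \cdot 10^{-6}$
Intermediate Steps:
$c = 28501$
$\frac{1}{-608083 + c} = \frac{1}{-608083 + 28501} = \frac{1}{-579582} = - \frac{1}{579582}$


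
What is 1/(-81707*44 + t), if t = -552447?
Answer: -1/4147555 ≈ -2.4111e-7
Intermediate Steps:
1/(-81707*44 + t) = 1/(-81707*44 - 552447) = 1/(-3595108 - 552447) = 1/(-4147555) = -1/4147555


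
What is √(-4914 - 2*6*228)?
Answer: 15*I*√34 ≈ 87.464*I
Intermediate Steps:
√(-4914 - 2*6*228) = √(-4914 - 12*228) = √(-4914 - 2736) = √(-7650) = 15*I*√34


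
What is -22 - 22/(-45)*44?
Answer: -22/45 ≈ -0.48889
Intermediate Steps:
-22 - 22/(-45)*44 = -22 - 22*(-1/45)*44 = -22 + (22/45)*44 = -22 + 968/45 = -22/45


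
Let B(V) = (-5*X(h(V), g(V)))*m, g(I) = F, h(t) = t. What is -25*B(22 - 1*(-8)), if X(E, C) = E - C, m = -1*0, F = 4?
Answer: 0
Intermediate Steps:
g(I) = 4
m = 0
B(V) = 0 (B(V) = -5*(V - 1*4)*0 = -5*(V - 4)*0 = -5*(-4 + V)*0 = (20 - 5*V)*0 = 0)
-25*B(22 - 1*(-8)) = -25*0 = 0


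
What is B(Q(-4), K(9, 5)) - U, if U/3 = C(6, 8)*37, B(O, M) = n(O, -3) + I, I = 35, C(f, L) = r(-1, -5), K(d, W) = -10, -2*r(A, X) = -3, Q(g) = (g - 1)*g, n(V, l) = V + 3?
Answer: -217/2 ≈ -108.50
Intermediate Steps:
n(V, l) = 3 + V
Q(g) = g*(-1 + g) (Q(g) = (-1 + g)*g = g*(-1 + g))
r(A, X) = 3/2 (r(A, X) = -1/2*(-3) = 3/2)
C(f, L) = 3/2
B(O, M) = 38 + O (B(O, M) = (3 + O) + 35 = 38 + O)
U = 333/2 (U = 3*((3/2)*37) = 3*(111/2) = 333/2 ≈ 166.50)
B(Q(-4), K(9, 5)) - U = (38 - 4*(-1 - 4)) - 1*333/2 = (38 - 4*(-5)) - 333/2 = (38 + 20) - 333/2 = 58 - 333/2 = -217/2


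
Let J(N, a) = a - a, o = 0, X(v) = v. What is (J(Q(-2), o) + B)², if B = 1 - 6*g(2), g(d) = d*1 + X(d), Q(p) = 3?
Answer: 529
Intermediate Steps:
J(N, a) = 0
g(d) = 2*d (g(d) = d*1 + d = d + d = 2*d)
B = -23 (B = 1 - 12*2 = 1 - 6*4 = 1 - 24 = -23)
(J(Q(-2), o) + B)² = (0 - 23)² = (-23)² = 529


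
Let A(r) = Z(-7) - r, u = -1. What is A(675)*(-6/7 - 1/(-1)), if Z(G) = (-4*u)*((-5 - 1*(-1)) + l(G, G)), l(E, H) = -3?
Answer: -703/7 ≈ -100.43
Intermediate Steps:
Z(G) = -28 (Z(G) = (-4*(-1))*((-5 - 1*(-1)) - 3) = 4*((-5 + 1) - 3) = 4*(-4 - 3) = 4*(-7) = -28)
A(r) = -28 - r
A(675)*(-6/7 - 1/(-1)) = (-28 - 1*675)*(-6/7 - 1/(-1)) = (-28 - 675)*(-6*⅐ - 1*(-1)) = -703*(-6/7 + 1) = -703*⅐ = -703/7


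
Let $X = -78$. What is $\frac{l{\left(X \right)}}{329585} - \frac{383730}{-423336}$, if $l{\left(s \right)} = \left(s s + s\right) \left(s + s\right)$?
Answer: $- \frac{45027847741}{23254199260} \approx -1.9363$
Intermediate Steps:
$l{\left(s \right)} = 2 s \left(s + s^{2}\right)$ ($l{\left(s \right)} = \left(s^{2} + s\right) 2 s = \left(s + s^{2}\right) 2 s = 2 s \left(s + s^{2}\right)$)
$\frac{l{\left(X \right)}}{329585} - \frac{383730}{-423336} = \frac{2 \left(-78\right)^{2} \left(1 - 78\right)}{329585} - \frac{383730}{-423336} = 2 \cdot 6084 \left(-77\right) \frac{1}{329585} - - \frac{63955}{70556} = \left(-936936\right) \frac{1}{329585} + \frac{63955}{70556} = - \frac{936936}{329585} + \frac{63955}{70556} = - \frac{45027847741}{23254199260}$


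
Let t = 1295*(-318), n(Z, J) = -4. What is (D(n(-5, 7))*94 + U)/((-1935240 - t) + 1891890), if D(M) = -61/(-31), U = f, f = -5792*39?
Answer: -3498397/5711130 ≈ -0.61256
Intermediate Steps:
f = -225888
U = -225888
t = -411810
D(M) = 61/31 (D(M) = -61*(-1/31) = 61/31)
(D(n(-5, 7))*94 + U)/((-1935240 - t) + 1891890) = ((61/31)*94 - 225888)/((-1935240 - 1*(-411810)) + 1891890) = (5734/31 - 225888)/((-1935240 + 411810) + 1891890) = -6996794/(31*(-1523430 + 1891890)) = -6996794/31/368460 = -6996794/31*1/368460 = -3498397/5711130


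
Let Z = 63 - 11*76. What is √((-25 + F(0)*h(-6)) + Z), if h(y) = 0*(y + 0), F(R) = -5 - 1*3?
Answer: I*√798 ≈ 28.249*I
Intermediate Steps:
F(R) = -8 (F(R) = -5 - 3 = -8)
h(y) = 0 (h(y) = 0*y = 0)
Z = -773 (Z = 63 - 836 = -773)
√((-25 + F(0)*h(-6)) + Z) = √((-25 - 8*0) - 773) = √((-25 + 0) - 773) = √(-25 - 773) = √(-798) = I*√798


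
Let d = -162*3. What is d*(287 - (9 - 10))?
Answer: -139968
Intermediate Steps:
d = -486 (d = -54*9 = -486)
d*(287 - (9 - 10)) = -486*(287 - (9 - 10)) = -486*(287 - 1*(-1)) = -486*(287 + 1) = -486*288 = -139968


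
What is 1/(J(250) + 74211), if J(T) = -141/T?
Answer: 250/18552609 ≈ 1.3475e-5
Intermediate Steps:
1/(J(250) + 74211) = 1/(-141/250 + 74211) = 1/(18552609/250) = 250/18552609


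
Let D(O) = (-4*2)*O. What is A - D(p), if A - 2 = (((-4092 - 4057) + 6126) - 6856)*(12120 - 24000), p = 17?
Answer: 105482658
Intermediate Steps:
D(O) = -8*O
A = 105482522 (A = 2 + (((-4092 - 4057) + 6126) - 6856)*(12120 - 24000) = 2 + ((-8149 + 6126) - 6856)*(-11880) = 2 + (-2023 - 6856)*(-11880) = 2 - 8879*(-11880) = 2 + 105482520 = 105482522)
A - D(p) = 105482522 - (-8)*17 = 105482522 - 1*(-136) = 105482522 + 136 = 105482658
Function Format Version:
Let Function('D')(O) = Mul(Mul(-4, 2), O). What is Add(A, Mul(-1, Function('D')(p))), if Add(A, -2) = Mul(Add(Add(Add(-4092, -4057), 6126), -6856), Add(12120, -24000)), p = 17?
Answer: 105482658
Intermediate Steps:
Function('D')(O) = Mul(-8, O)
A = 105482522 (A = Add(2, Mul(Add(Add(Add(-4092, -4057), 6126), -6856), Add(12120, -24000))) = Add(2, Mul(Add(Add(-8149, 6126), -6856), -11880)) = Add(2, Mul(Add(-2023, -6856), -11880)) = Add(2, Mul(-8879, -11880)) = Add(2, 105482520) = 105482522)
Add(A, Mul(-1, Function('D')(p))) = Add(105482522, Mul(-1, Mul(-8, 17))) = Add(105482522, Mul(-1, -136)) = Add(105482522, 136) = 105482658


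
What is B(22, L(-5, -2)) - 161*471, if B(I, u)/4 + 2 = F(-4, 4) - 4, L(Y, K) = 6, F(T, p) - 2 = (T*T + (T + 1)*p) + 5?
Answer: -75811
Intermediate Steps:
F(T, p) = 7 + T² + p*(1 + T) (F(T, p) = 2 + ((T*T + (T + 1)*p) + 5) = 2 + ((T² + (1 + T)*p) + 5) = 2 + ((T² + p*(1 + T)) + 5) = 2 + (5 + T² + p*(1 + T)) = 7 + T² + p*(1 + T))
B(I, u) = 20 (B(I, u) = -8 + 4*((7 + 4 + (-4)² - 4*4) - 4) = -8 + 4*((7 + 4 + 16 - 16) - 4) = -8 + 4*(11 - 4) = -8 + 4*7 = -8 + 28 = 20)
B(22, L(-5, -2)) - 161*471 = 20 - 161*471 = 20 - 75831 = -75811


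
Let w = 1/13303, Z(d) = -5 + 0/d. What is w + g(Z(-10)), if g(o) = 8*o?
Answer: -532119/13303 ≈ -40.000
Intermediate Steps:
Z(d) = -5 (Z(d) = -5 + 0 = -5)
w = 1/13303 ≈ 7.5171e-5
w + g(Z(-10)) = 1/13303 + 8*(-5) = 1/13303 - 40 = -532119/13303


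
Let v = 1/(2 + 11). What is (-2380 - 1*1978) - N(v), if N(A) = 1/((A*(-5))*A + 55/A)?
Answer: -526577309/120830 ≈ -4358.0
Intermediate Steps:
v = 1/13 ≈ 0.076923
N(A) = 1/(-5*A**2 + 55/A) (N(A) = 1/((-5*A)*A + 55/A) = 1/(-5*A**2 + 55/A))
(-2380 - 1*1978) - N(v) = (-2380 - 1*1978) - (-1)/(13*(-55 + 5*(1/13)**3)) = (-2380 - 1978) - (-1)/(13*(-55 + 5*(1/2197))) = -4358 - (-1)/(13*(-55 + 5/2197)) = -4358 - (-1)/(13*(-120830/2197)) = -4358 - (-1)*(-2197)/(13*120830) = -4358 - 1*169/120830 = -4358 - 169/120830 = -526577309/120830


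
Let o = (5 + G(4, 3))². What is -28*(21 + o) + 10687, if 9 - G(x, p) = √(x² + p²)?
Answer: 7831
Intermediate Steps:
G(x, p) = 9 - √(p² + x²) (G(x, p) = 9 - √(x² + p²) = 9 - √(p² + x²))
o = 81 (o = (5 + (9 - √(3² + 4²)))² = (5 + (9 - √(9 + 16)))² = (5 + (9 - √25))² = (5 + (9 - 1*5))² = (5 + (9 - 5))² = (5 + 4)² = 9² = 81)
-28*(21 + o) + 10687 = -28*(21 + 81) + 10687 = -28*102 + 10687 = -2856 + 10687 = 7831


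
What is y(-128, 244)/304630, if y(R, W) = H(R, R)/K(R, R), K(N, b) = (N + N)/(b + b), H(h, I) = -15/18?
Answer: -1/365556 ≈ -2.7356e-6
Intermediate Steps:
H(h, I) = -⅚ (H(h, I) = -15*1/18 = -⅚)
K(N, b) = N/b (K(N, b) = (2*N)/((2*b)) = (2*N)*(1/(2*b)) = N/b)
y(R, W) = -⅚ (y(R, W) = -5/(6*(R/R)) = -⅚/1 = -⅚*1 = -⅚)
y(-128, 244)/304630 = -⅚/304630 = -⅚*1/304630 = -1/365556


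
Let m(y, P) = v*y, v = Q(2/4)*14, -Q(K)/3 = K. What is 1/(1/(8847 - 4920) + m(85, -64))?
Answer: -3927/7009694 ≈ -0.00056022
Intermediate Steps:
Q(K) = -3*K
v = -21 (v = -6/4*14 = -3*½*14 = -3/2*14 = -21)
m(y, P) = -21*y
1/(1/(8847 - 4920) + m(85, -64)) = 1/(1/(8847 - 4920) - 21*85) = 1/(1/3927 - 1785) = 1/(-7009694/3927) = -3927/7009694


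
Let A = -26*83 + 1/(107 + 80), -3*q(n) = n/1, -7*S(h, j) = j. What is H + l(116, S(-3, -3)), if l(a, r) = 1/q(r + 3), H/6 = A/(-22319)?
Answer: -9845411/33389224 ≈ -0.29487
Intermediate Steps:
S(h, j) = -j/7
q(n) = -n/3 (q(n) = -n/(3*1) = -n/3)
A = -403545/187 (A = -2158 + 1/187 = -403545/187 ≈ -2158.0)
H = 2421270/4173653 (H = 6*(-403545/187/(-22319)) = 6*(-403545/187*(-1/22319)) = 6*(403545/4173653) = 2421270/4173653 ≈ 0.58013)
l(a, r) = 1/(-1 - r/3) (l(a, r) = 1/(-(r + 3)/3) = 1/(-(3 + r)/3) = 1/(-1 - r/3))
H + l(116, S(-3, -3)) = 2421270/4173653 + 3/(-3 - (-1)*(-3)/7) = 2421270/4173653 + 3/(-3 - 1*3/7) = 2421270/4173653 + 3/(-3 - 3/7) = 2421270/4173653 + 3/(-24/7) = 2421270/4173653 + 3*(-7/24) = 2421270/4173653 - 7/8 = -9845411/33389224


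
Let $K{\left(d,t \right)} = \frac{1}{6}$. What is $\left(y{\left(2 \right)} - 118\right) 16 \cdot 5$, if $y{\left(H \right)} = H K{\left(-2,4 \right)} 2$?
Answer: $- \frac{28160}{3} \approx -9386.7$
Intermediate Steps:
$K{\left(d,t \right)} = \frac{1}{6}$
$y{\left(H \right)} = \frac{H}{3}$ ($y{\left(H \right)} = H \frac{1}{6} \cdot 2 = \frac{H}{6} \cdot 2 = \frac{H}{3}$)
$\left(y{\left(2 \right)} - 118\right) 16 \cdot 5 = \left(\frac{1}{3} \cdot 2 - 118\right) 16 \cdot 5 = \left(\frac{2}{3} - 118\right) 80 = \left(- \frac{352}{3}\right) 80 = - \frac{28160}{3}$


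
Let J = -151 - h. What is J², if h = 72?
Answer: 49729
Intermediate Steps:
J = -223 (J = -151 - 1*72 = -151 - 72 = -223)
J² = (-223)² = 49729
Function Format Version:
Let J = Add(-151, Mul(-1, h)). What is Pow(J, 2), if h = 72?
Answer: 49729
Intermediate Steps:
J = -223 (J = Add(-151, Mul(-1, 72)) = Add(-151, -72) = -223)
Pow(J, 2) = Pow(-223, 2) = 49729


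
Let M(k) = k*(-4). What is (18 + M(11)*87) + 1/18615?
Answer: -70923149/18615 ≈ -3810.0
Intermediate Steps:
M(k) = -4*k
(18 + M(11)*87) + 1/18615 = (18 - 4*11*87) + 1/18615 = (18 - 44*87) + 1/18615 = (18 - 3828) + 1/18615 = -3810 + 1/18615 = -70923149/18615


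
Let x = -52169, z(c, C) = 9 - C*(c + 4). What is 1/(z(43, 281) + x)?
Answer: -1/65367 ≈ -1.5298e-5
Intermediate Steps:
z(c, C) = 9 - C*(4 + c)
1/(z(43, 281) + x) = 1/((9 - 4*281 - 1*281*43) - 52169) = 1/((9 - 1124 - 12083) - 52169) = 1/(-13198 - 52169) = 1/(-65367) = -1/65367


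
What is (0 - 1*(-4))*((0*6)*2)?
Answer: 0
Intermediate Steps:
(0 - 1*(-4))*((0*6)*2) = (0 + 4)*(0*2) = 4*0 = 0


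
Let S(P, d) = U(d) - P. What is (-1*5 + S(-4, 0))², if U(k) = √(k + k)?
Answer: 1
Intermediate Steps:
U(k) = √2*√k (U(k) = √(2*k) = √2*√k)
S(P, d) = -P + √2*√d (S(P, d) = √2*√d - P = -P + √2*√d)
(-1*5 + S(-4, 0))² = (-1*5 + (-1*(-4) + √2*√0))² = (-5 + (4 + √2*0))² = (-5 + (4 + 0))² = (-5 + 4)² = (-1)² = 1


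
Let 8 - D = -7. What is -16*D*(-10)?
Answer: 2400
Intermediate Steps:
D = 15 (D = 8 - 1*(-7) = 8 + 7 = 15)
-16*D*(-10) = -16*15*(-10) = -240*(-10) = 2400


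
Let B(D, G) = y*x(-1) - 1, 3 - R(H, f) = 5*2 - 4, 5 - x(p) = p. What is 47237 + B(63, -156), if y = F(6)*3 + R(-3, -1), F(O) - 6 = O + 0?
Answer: 47434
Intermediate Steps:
x(p) = 5 - p
R(H, f) = -3 (R(H, f) = 3 - (5*2 - 4) = 3 - (10 - 4) = 3 - 1*6 = 3 - 6 = -3)
F(O) = 6 + O (F(O) = 6 + (O + 0) = 6 + O)
y = 33 (y = (6 + 6)*3 - 3 = 12*3 - 3 = 36 - 3 = 33)
B(D, G) = 197 (B(D, G) = 33*(5 - 1*(-1)) - 1 = 33*(5 + 1) - 1 = 33*6 - 1 = 198 - 1 = 197)
47237 + B(63, -156) = 47237 + 197 = 47434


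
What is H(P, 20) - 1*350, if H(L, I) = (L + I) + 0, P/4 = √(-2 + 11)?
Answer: -318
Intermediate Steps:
P = 12 (P = 4*√(-2 + 11) = 4*√9 = 4*3 = 12)
H(L, I) = I + L (H(L, I) = (I + L) + 0 = I + L)
H(P, 20) - 1*350 = (20 + 12) - 1*350 = 32 - 350 = -318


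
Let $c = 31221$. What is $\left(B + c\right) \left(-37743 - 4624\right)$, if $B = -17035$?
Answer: $-601018262$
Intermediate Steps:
$\left(B + c\right) \left(-37743 - 4624\right) = \left(-17035 + 31221\right) \left(-37743 - 4624\right) = 14186 \left(-42367\right) = -601018262$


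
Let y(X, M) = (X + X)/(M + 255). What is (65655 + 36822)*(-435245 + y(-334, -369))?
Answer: -847438026329/19 ≈ -4.4602e+10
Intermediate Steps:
y(X, M) = 2*X/(255 + M) (y(X, M) = (2*X)/(255 + M) = 2*X/(255 + M))
(65655 + 36822)*(-435245 + y(-334, -369)) = (65655 + 36822)*(-435245 + 2*(-334)/(255 - 369)) = 102477*(-435245 + 2*(-334)/(-114)) = 102477*(-435245 + 2*(-334)*(-1/114)) = 102477*(-435245 + 334/57) = 102477*(-24808631/57) = -847438026329/19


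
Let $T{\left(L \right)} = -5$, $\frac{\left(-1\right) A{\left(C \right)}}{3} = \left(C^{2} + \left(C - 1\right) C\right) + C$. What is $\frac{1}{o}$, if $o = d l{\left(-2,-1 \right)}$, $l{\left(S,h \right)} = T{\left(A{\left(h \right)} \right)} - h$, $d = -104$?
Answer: $\frac{1}{416} \approx 0.0024038$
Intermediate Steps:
$A{\left(C \right)} = - 3 C - 3 C^{2} - 3 C \left(-1 + C\right)$ ($A{\left(C \right)} = - 3 \left(\left(C^{2} + \left(C - 1\right) C\right) + C\right) = - 3 \left(\left(C^{2} + \left(-1 + C\right) C\right) + C\right) = - 3 \left(\left(C^{2} + C \left(-1 + C\right)\right) + C\right) = - 3 \left(C + C^{2} + C \left(-1 + C\right)\right) = - 3 C - 3 C^{2} - 3 C \left(-1 + C\right)$)
$l{\left(S,h \right)} = -5 - h$
$o = 416$ ($o = - 104 \left(-5 - -1\right) = - 104 \left(-5 + 1\right) = \left(-104\right) \left(-4\right) = 416$)
$\frac{1}{o} = \frac{1}{416}$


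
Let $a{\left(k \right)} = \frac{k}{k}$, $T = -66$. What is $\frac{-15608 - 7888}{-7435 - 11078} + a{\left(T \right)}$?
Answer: $\frac{1273}{561} \approx 2.2692$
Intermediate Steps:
$a{\left(k \right)} = 1$
$\frac{-15608 - 7888}{-7435 - 11078} + a{\left(T \right)} = \frac{-15608 - 7888}{-7435 - 11078} + 1 = - \frac{23496}{-18513} + 1 = \left(-23496\right) \left(- \frac{1}{18513}\right) + 1 = \frac{712}{561} + 1 = \frac{1273}{561}$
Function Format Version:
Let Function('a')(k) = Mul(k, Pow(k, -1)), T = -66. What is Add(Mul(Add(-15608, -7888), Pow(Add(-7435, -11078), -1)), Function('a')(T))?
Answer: Rational(1273, 561) ≈ 2.2692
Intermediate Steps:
Function('a')(k) = 1
Add(Mul(Add(-15608, -7888), Pow(Add(-7435, -11078), -1)), Function('a')(T)) = Add(Mul(Add(-15608, -7888), Pow(Add(-7435, -11078), -1)), 1) = Add(Mul(-23496, Pow(-18513, -1)), 1) = Add(Mul(-23496, Rational(-1, 18513)), 1) = Add(Rational(712, 561), 1) = Rational(1273, 561)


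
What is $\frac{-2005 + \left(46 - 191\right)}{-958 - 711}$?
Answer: $\frac{2150}{1669} \approx 1.2882$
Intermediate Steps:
$\frac{-2005 + \left(46 - 191\right)}{-958 - 711} = \frac{-2005 - 145}{-1669} = \left(-2150\right) \left(- \frac{1}{1669}\right) = \frac{2150}{1669}$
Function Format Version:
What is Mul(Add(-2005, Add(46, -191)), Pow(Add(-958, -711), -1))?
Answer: Rational(2150, 1669) ≈ 1.2882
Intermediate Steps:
Mul(Add(-2005, Add(46, -191)), Pow(Add(-958, -711), -1)) = Mul(Add(-2005, -145), Pow(-1669, -1)) = Mul(-2150, Rational(-1, 1669)) = Rational(2150, 1669)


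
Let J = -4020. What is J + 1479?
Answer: -2541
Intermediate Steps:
J + 1479 = -4020 + 1479 = -2541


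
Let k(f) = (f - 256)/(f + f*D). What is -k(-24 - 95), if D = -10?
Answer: 125/357 ≈ 0.35014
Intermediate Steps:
k(f) = -(-256 + f)/(9*f) (k(f) = (f - 256)/(f + f*(-10)) = (-256 + f)/(f - 10*f) = (-256 + f)/((-9*f)) = (-256 + f)*(-1/(9*f)) = -(-256 + f)/(9*f))
-k(-24 - 95) = -(256 - (-24 - 95))/(9*(-24 - 95)) = -(256 - 1*(-119))/(9*(-119)) = -(-1)*(256 + 119)/(9*119) = -(-1)*375/(9*119) = -1*(-125/357) = 125/357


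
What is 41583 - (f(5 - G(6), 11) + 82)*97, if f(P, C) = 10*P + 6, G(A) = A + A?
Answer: 39837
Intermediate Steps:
G(A) = 2*A
f(P, C) = 6 + 10*P
41583 - (f(5 - G(6), 11) + 82)*97 = 41583 - ((6 + 10*(5 - 2*6)) + 82)*97 = 41583 - ((6 + 10*(5 - 1*12)) + 82)*97 = 41583 - ((6 + 10*(5 - 12)) + 82)*97 = 41583 - ((6 + 10*(-7)) + 82)*97 = 41583 - ((6 - 70) + 82)*97 = 41583 - (-64 + 82)*97 = 41583 - 18*97 = 41583 - 1*1746 = 41583 - 1746 = 39837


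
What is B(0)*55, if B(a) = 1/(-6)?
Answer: -55/6 ≈ -9.1667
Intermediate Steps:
B(a) = -⅙ (B(a) = 1*(-⅙) = -⅙)
B(0)*55 = -⅙*55 = -55/6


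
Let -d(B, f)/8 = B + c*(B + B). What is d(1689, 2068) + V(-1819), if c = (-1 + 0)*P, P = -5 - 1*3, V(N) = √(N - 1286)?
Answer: -229704 + 3*I*√345 ≈ -2.297e+5 + 55.723*I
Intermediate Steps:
V(N) = √(-1286 + N)
P = -8 (P = -5 - 3 = -8)
c = 8 (c = (-1 + 0)*(-8) = -1*(-8) = 8)
d(B, f) = -136*B (d(B, f) = -8*(B + 8*(B + B)) = -8*(B + 8*(2*B)) = -8*(B + 16*B) = -136*B)
d(1689, 2068) + V(-1819) = -136*1689 + √(-1286 - 1819) = -229704 + √(-3105) = -229704 + 3*I*√345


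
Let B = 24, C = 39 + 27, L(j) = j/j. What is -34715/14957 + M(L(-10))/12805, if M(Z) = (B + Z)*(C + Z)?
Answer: -83894520/38304877 ≈ -2.1902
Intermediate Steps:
L(j) = 1
C = 66
M(Z) = (24 + Z)*(66 + Z)
-34715/14957 + M(L(-10))/12805 = -34715/14957 + (1584 + 1² + 90*1)/12805 = -34715*1/14957 + (1584 + 1 + 90)*(1/12805) = -34715/14957 + 1675*(1/12805) = -34715/14957 + 335/2561 = -83894520/38304877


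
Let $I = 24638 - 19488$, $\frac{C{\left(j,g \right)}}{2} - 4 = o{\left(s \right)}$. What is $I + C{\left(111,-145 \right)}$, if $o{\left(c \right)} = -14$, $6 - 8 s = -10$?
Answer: $5130$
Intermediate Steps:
$s = 2$ ($s = \frac{3}{4} - - \frac{5}{4} = \frac{3}{4} + \frac{5}{4} = 2$)
$C{\left(j,g \right)} = -20$ ($C{\left(j,g \right)} = 8 + 2 \left(-14\right) = 8 - 28 = -20$)
$I = 5150$ ($I = 24638 - 19488 = 5150$)
$I + C{\left(111,-145 \right)} = 5150 - 20 = 5130$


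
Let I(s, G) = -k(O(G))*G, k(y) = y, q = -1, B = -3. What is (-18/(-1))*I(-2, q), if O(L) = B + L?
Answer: -72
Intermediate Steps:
O(L) = -3 + L
I(s, G) = -G*(-3 + G) (I(s, G) = -(-3 + G)*G = -G*(-3 + G))
(-18/(-1))*I(-2, q) = (-18/(-1))*(-(3 - 1*(-1))) = (-1*(-18))*(-(3 + 1)) = 18*(-1*4) = 18*(-4) = -72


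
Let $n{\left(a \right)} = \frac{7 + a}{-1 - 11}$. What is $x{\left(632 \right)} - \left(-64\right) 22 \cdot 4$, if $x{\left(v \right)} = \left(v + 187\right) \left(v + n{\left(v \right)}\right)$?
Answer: $\frac{1918513}{4} \approx 4.7963 \cdot 10^{5}$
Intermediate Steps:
$n{\left(a \right)} = - \frac{7}{12} - \frac{a}{12}$ ($n{\left(a \right)} = \frac{7 + a}{-12} = \left(7 + a\right) \left(- \frac{1}{12}\right) = - \frac{7}{12} - \frac{a}{12}$)
$x{\left(v \right)} = \left(187 + v\right) \left(- \frac{7}{12} + \frac{11 v}{12}\right)$ ($x{\left(v \right)} = \left(v + 187\right) \left(v - \left(\frac{7}{12} + \frac{v}{12}\right)\right) = \left(187 + v\right) \left(- \frac{7}{12} + \frac{11 v}{12}\right)$)
$x{\left(632 \right)} - \left(-64\right) 22 \cdot 4 = \left(- \frac{1309}{12} + \frac{11 \cdot 632^{2}}{12} + \frac{1025}{6} \cdot 632\right) - \left(-64\right) 22 \cdot 4 = \left(- \frac{1309}{12} + \frac{11}{12} \cdot 399424 + \frac{323900}{3}\right) - \left(-1408\right) 4 = \left(- \frac{1309}{12} + \frac{1098416}{3} + \frac{323900}{3}\right) - -5632 = \frac{1895985}{4} + 5632 = \frac{1918513}{4}$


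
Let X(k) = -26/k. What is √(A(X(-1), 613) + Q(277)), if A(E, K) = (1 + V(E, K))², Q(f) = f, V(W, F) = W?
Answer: √1006 ≈ 31.717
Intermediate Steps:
A(E, K) = (1 + E)²
√(A(X(-1), 613) + Q(277)) = √((1 - 26/(-1))² + 277) = √((1 - 26*(-1))² + 277) = √((1 + 26)² + 277) = √(27² + 277) = √(729 + 277) = √1006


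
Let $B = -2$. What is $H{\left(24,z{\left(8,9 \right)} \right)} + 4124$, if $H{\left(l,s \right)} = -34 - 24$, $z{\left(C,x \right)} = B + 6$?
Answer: $4066$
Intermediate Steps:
$z{\left(C,x \right)} = 4$ ($z{\left(C,x \right)} = -2 + 6 = 4$)
$H{\left(l,s \right)} = -58$ ($H{\left(l,s \right)} = -34 - 24 = -58$)
$H{\left(24,z{\left(8,9 \right)} \right)} + 4124 = -58 + 4124 = 4066$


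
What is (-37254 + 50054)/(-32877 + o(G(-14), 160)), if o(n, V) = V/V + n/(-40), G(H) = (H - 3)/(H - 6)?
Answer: -10240000/26300817 ≈ -0.38934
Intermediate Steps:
G(H) = (-3 + H)/(-6 + H)
o(n, V) = 1 - n/40 (o(n, V) = 1 + n*(-1/40) = 1 - n/40)
(-37254 + 50054)/(-32877 + o(G(-14), 160)) = (-37254 + 50054)/(-32877 + (1 - (-3 - 14)/(40*(-6 - 14)))) = 12800/(-32877 + (1 - (-17)/(40*(-20)))) = 12800/(-32877 + (1 - (-1)*(-17)/800)) = 12800/(-32877 + (1 - 1/40*17/20)) = 12800/(-32877 + (1 - 17/800)) = 12800/(-32877 + 783/800) = 12800/(-26300817/800) = 12800*(-800/26300817) = -10240000/26300817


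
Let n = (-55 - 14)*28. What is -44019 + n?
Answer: -45951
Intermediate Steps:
n = -1932 (n = -69*28 = -1932)
-44019 + n = -44019 - 1932 = -45951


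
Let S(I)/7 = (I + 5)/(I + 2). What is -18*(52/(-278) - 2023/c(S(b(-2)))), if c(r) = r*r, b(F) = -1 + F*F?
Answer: 9143307/31136 ≈ 293.66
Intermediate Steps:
b(F) = -1 + F²
S(I) = 7*(5 + I)/(2 + I) (S(I) = 7*((I + 5)/(I + 2)) = 7*((5 + I)/(2 + I)) = 7*(5 + I)/(2 + I))
c(r) = r²
-18*(52/(-278) - 2023/c(S(b(-2)))) = -18*(52/(-278) - 2023*(2 + (-1 + (-2)²))²/(49*(5 + (-1 + (-2)²))²)) = -18*(52*(-1/278) - 2023*(2 + (-1 + 4))²/(49*(5 + (-1 + 4))²)) = -18*(-26/139 - 2023*(2 + 3)²/(49*(5 + 3)²)) = -18*(-26/139 - 2023/((7*8/5)²)) = -18*(-26/139 - 2023/((7*(⅕)*8)²)) = -18*(-26/139 - 2023/((56/5)²)) = -18*(-26/139 - 2023/3136/25) = -18*(-26/139 - 2023*25/3136) = -18*(-26/139 - 7225/448) = -18*(-1015923/62272) = 9143307/31136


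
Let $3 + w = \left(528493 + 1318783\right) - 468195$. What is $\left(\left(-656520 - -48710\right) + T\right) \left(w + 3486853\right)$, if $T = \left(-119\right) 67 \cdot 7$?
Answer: $-3229133996151$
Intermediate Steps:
$w = 1379078$ ($w = -3 + \left(\left(528493 + 1318783\right) - 468195\right) = -3 + \left(1847276 - 468195\right) = -3 + 1379081 = 1379078$)
$T = -55811$ ($T = \left(-7973\right) 7 = -55811$)
$\left(\left(-656520 - -48710\right) + T\right) \left(w + 3486853\right) = \left(\left(-656520 - -48710\right) - 55811\right) \left(1379078 + 3486853\right) = \left(\left(-656520 + 48710\right) - 55811\right) 4865931 = \left(-607810 - 55811\right) 4865931 = \left(-663621\right) 4865931 = -3229133996151$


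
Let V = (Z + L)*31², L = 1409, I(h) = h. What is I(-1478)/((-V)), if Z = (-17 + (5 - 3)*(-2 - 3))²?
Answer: 739/1027309 ≈ 0.00071936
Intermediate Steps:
Z = 729 (Z = (-17 + 2*(-5))² = (-17 - 10)² = (-27)² = 729)
V = 2054618 (V = (729 + 1409)*31² = 2138*961 = 2054618)
I(-1478)/((-V)) = -1478/((-1*2054618)) = -1478/(-2054618) = -1478*(-1/2054618) = 739/1027309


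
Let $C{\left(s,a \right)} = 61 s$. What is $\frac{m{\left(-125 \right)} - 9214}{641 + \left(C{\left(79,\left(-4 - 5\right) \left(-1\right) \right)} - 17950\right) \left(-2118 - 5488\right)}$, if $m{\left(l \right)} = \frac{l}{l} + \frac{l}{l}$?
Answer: $- \frac{1316}{14267861} \approx -9.2235 \cdot 10^{-5}$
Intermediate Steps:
$m{\left(l \right)} = 2$ ($m{\left(l \right)} = 1 + 1 = 2$)
$\frac{m{\left(-125 \right)} - 9214}{641 + \left(C{\left(79,\left(-4 - 5\right) \left(-1\right) \right)} - 17950\right) \left(-2118 - 5488\right)} = \frac{2 - 9214}{641 + \left(61 \cdot 79 - 17950\right) \left(-2118 - 5488\right)} = - \frac{9212}{641 + \left(4819 - 17950\right) \left(-7606\right)} = - \frac{9212}{641 - -99874386} = - \frac{9212}{641 + 99874386} = - \frac{9212}{99875027} = \left(-9212\right) \frac{1}{99875027} = - \frac{1316}{14267861}$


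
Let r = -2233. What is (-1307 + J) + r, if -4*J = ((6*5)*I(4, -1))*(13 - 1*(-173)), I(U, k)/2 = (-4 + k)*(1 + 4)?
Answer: 66210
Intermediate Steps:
I(U, k) = -40 + 10*k (I(U, k) = 2*((-4 + k)*(1 + 4)) = 2*((-4 + k)*5) = 2*(-20 + 5*k) = -40 + 10*k)
J = 69750 (J = -(6*5)*(-40 + 10*(-1))*(13 - 1*(-173))/4 = -30*(-40 - 10)*(13 + 173)/4 = -30*(-50)*186/4 = -(-375)*186 = -1/4*(-279000) = 69750)
(-1307 + J) + r = (-1307 + 69750) - 2233 = 68443 - 2233 = 66210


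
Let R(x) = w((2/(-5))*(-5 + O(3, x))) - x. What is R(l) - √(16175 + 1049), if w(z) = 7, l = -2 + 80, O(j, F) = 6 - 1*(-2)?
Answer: -71 - 2*√4306 ≈ -202.24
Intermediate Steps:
O(j, F) = 8 (O(j, F) = 6 + 2 = 8)
l = 78
R(x) = 7 - x
R(l) - √(16175 + 1049) = (7 - 1*78) - √(16175 + 1049) = (7 - 78) - √17224 = -71 - 2*√4306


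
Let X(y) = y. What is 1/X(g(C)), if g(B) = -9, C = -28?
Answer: -⅑ ≈ -0.11111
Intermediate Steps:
1/X(g(C)) = 1/(-9) = -⅑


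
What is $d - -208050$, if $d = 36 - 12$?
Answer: $208074$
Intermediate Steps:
$d = 24$ ($d = 36 - 12 = 24$)
$d - -208050 = 24 - -208050 = 24 + 208050 = 208074$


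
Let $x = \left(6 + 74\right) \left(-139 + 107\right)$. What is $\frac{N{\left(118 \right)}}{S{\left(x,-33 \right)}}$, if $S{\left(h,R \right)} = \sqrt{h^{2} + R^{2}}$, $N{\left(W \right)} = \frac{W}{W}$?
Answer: $\frac{\sqrt{6554689}}{6554689} \approx 0.00039059$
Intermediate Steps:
$N{\left(W \right)} = 1$
$x = -2560$ ($x = 80 \left(-32\right) = -2560$)
$S{\left(h,R \right)} = \sqrt{R^{2} + h^{2}}$
$\frac{N{\left(118 \right)}}{S{\left(x,-33 \right)}} = 1 \frac{1}{\sqrt{\left(-33\right)^{2} + \left(-2560\right)^{2}}} = 1 \frac{1}{\sqrt{1089 + 6553600}} = 1 \frac{1}{\sqrt{6554689}} = 1 \frac{\sqrt{6554689}}{6554689} = \frac{\sqrt{6554689}}{6554689}$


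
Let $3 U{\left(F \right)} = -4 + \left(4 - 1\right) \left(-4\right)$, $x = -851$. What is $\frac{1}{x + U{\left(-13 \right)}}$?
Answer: $- \frac{3}{2569} \approx -0.0011678$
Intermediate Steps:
$U{\left(F \right)} = - \frac{16}{3}$ ($U{\left(F \right)} = \frac{-4 + \left(4 - 1\right) \left(-4\right)}{3} = \frac{-4 + 3 \left(-4\right)}{3} = \frac{-4 - 12}{3} = \frac{1}{3} \left(-16\right) = - \frac{16}{3}$)
$\frac{1}{x + U{\left(-13 \right)}} = \frac{1}{-851 - \frac{16}{3}} = \frac{1}{- \frac{2569}{3}} = - \frac{3}{2569}$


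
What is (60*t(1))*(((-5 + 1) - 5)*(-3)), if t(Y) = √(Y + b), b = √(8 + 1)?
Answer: 3240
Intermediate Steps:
b = 3 (b = √9 = 3)
t(Y) = √(3 + Y) (t(Y) = √(Y + 3) = √(3 + Y))
(60*t(1))*(((-5 + 1) - 5)*(-3)) = (60*√(3 + 1))*(((-5 + 1) - 5)*(-3)) = (60*√4)*((-4 - 5)*(-3)) = (60*2)*(-9*(-3)) = 120*27 = 3240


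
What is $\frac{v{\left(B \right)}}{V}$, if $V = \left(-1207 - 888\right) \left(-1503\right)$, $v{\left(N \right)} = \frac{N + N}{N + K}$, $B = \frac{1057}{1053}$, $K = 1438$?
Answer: $\frac{2114}{4771262595735} \approx 4.4307 \cdot 10^{-10}$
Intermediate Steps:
$B = \frac{1057}{1053}$ ($B = 1057 \cdot \frac{1}{1053} = \frac{1057}{1053} \approx 1.0038$)
$v{\left(N \right)} = \frac{2 N}{1438 + N}$ ($v{\left(N \right)} = \frac{N + N}{N + 1438} = \frac{2 N}{1438 + N}$)
$V = 3148785$ ($V = \left(-2095\right) \left(-1503\right) = 3148785$)
$\frac{v{\left(B \right)}}{V} = \frac{2 \cdot \frac{1057}{1053} \frac{1}{1438 + \frac{1057}{1053}}}{3148785} = 2 \cdot \frac{1057}{1053} \frac{1}{\frac{1515271}{1053}} \cdot \frac{1}{3148785} = 2 \cdot \frac{1057}{1053} \cdot \frac{1053}{1515271} \cdot \frac{1}{3148785} = \frac{2114}{1515271} \cdot \frac{1}{3148785} = \frac{2114}{4771262595735}$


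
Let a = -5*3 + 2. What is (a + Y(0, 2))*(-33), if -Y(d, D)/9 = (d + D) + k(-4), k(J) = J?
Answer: -165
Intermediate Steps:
Y(d, D) = 36 - 9*D - 9*d (Y(d, D) = -9*((d + D) - 4) = -9*((D + d) - 4) = -9*(-4 + D + d) = 36 - 9*D - 9*d)
a = -13 (a = -15 + 2 = -13)
(a + Y(0, 2))*(-33) = (-13 + (36 - 9*2 - 9*0))*(-33) = (-13 + (36 - 18 + 0))*(-33) = (-13 + 18)*(-33) = 5*(-33) = -165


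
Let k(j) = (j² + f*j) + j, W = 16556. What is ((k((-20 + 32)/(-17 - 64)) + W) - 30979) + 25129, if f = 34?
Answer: 7800910/729 ≈ 10701.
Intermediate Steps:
k(j) = j² + 35*j (k(j) = (j² + 34*j) + j = j² + 35*j)
((k((-20 + 32)/(-17 - 64)) + W) - 30979) + 25129 = ((((-20 + 32)/(-17 - 64))*(35 + (-20 + 32)/(-17 - 64)) + 16556) - 30979) + 25129 = (((12/(-81))*(35 + 12/(-81)) + 16556) - 30979) + 25129 = (((12*(-1/81))*(35 + 12*(-1/81)) + 16556) - 30979) + 25129 = ((-4*(35 - 4/27)/27 + 16556) - 30979) + 25129 = ((-4/27*941/27 + 16556) - 30979) + 25129 = ((-3764/729 + 16556) - 30979) + 25129 = (12065560/729 - 30979) + 25129 = -10518131/729 + 25129 = 7800910/729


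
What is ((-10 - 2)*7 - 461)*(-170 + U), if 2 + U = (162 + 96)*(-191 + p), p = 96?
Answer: 13451690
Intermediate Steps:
U = -24512 (U = -2 + (162 + 96)*(-191 + 96) = -2 + 258*(-95) = -2 - 24510 = -24512)
((-10 - 2)*7 - 461)*(-170 + U) = ((-10 - 2)*7 - 461)*(-170 - 24512) = (-12*7 - 461)*(-24682) = (-84 - 461)*(-24682) = -545*(-24682) = 13451690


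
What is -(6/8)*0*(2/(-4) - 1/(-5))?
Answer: 0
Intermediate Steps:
-(6/8)*0*(2/(-4) - 1/(-5)) = -(6*(⅛))*0*(2*(-¼) - 1*(-⅕)) = -(¾)*0*(-½ + ⅕) = -0*(-3)/10 = -1*0 = 0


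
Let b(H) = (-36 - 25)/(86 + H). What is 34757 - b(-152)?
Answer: 2293901/66 ≈ 34756.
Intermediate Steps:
b(H) = -61/(86 + H)
34757 - b(-152) = 34757 - (-61)/(86 - 152) = 34757 - (-61)/(-66) = 34757 - (-61)*(-1)/66 = 34757 - 1*61/66 = 34757 - 61/66 = 2293901/66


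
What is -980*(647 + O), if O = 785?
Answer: -1403360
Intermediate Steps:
-980*(647 + O) = -980*(647 + 785) = -980*1432 = -1403360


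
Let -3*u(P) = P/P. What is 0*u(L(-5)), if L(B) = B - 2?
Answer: 0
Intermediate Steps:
L(B) = -2 + B
u(P) = -⅓ (u(P) = -P/(3*P) = -⅓*1 = -⅓)
0*u(L(-5)) = 0*(-⅓) = 0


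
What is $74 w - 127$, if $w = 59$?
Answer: $4239$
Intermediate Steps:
$74 w - 127 = 74 \cdot 59 - 127 = 4366 - 127 = 4239$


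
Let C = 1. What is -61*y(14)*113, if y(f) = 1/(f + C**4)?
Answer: -6893/15 ≈ -459.53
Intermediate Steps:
y(f) = 1/(1 + f) (y(f) = 1/(f + 1**4) = 1/(f + 1) = 1/(1 + f))
-61*y(14)*113 = -61/(1 + 14)*113 = -61/15*113 = -6893/15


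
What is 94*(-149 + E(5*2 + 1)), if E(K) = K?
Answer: -12972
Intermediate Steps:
94*(-149 + E(5*2 + 1)) = 94*(-149 + (5*2 + 1)) = 94*(-149 + (10 + 1)) = 94*(-149 + 11) = 94*(-138) = -12972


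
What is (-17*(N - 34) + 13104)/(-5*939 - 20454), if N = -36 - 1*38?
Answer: -60/101 ≈ -0.59406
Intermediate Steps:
N = -74 (N = -36 - 38 = -74)
(-17*(N - 34) + 13104)/(-5*939 - 20454) = (-17*(-74 - 34) + 13104)/(-5*939 - 20454) = (-17*(-108) + 13104)/(-4695 - 20454) = (1836 + 13104)/(-25149) = 14940*(-1/25149) = -60/101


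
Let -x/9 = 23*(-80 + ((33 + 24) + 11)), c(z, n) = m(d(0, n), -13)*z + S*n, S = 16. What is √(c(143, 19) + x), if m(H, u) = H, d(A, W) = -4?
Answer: 2*√554 ≈ 47.074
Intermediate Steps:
c(z, n) = -4*z + 16*n
x = 2484 (x = -207*(-80 + ((33 + 24) + 11)) = -207*(-80 + (57 + 11)) = -207*(-80 + 68) = -207*(-12) = -9*(-276) = 2484)
√(c(143, 19) + x) = √((-4*143 + 16*19) + 2484) = √((-572 + 304) + 2484) = √(-268 + 2484) = √2216 = 2*√554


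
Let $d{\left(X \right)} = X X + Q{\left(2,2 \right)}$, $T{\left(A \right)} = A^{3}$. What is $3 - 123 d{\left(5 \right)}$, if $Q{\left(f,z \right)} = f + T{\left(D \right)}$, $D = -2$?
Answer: $-2334$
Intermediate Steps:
$Q{\left(f,z \right)} = -8 + f$ ($Q{\left(f,z \right)} = f + \left(-2\right)^{3} = f - 8 = -8 + f$)
$d{\left(X \right)} = -6 + X^{2}$ ($d{\left(X \right)} = X X + \left(-8 + 2\right) = X^{2} - 6 = -6 + X^{2}$)
$3 - 123 d{\left(5 \right)} = 3 - 123 \left(-6 + 5^{2}\right) = 3 - 123 \left(-6 + 25\right) = 3 - 2337 = -2334$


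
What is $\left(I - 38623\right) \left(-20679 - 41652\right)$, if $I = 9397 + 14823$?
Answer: $897753393$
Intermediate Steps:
$I = 24220$
$\left(I - 38623\right) \left(-20679 - 41652\right) = \left(24220 - 38623\right) \left(-20679 - 41652\right) = \left(-14403\right) \left(-62331\right) = 897753393$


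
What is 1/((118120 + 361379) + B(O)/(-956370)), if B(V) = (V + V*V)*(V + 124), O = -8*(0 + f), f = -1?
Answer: 159395/76429741521 ≈ 2.0855e-6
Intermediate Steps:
O = 8 (O = -8*(0 - 1) = -8*(-1) = 8)
B(V) = (124 + V)*(V + V**2) (B(V) = (V + V**2)*(124 + V) = (124 + V)*(V + V**2))
1/((118120 + 361379) + B(O)/(-956370)) = 1/((118120 + 361379) + (8*(124 + 8**2 + 125*8))/(-956370)) = 1/(479499 + (8*(124 + 64 + 1000))*(-1/956370)) = 1/(479499 + (8*1188)*(-1/956370)) = 1/(479499 + 9504*(-1/956370)) = 1/(479499 - 1584/159395) = 1/(76429741521/159395) = 159395/76429741521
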